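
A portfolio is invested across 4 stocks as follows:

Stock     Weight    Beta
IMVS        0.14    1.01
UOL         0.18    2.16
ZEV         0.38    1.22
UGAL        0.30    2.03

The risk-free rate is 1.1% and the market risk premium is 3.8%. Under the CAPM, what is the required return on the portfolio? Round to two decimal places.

β_P = Σ w_i β_i = 0.14×1.01 + 0.18×2.16 + 0.38×1.22 + 0.30×2.03 = 1.6028
E(R_P) = R_f + β_P × MRP = 1.1% + 1.6028 × 3.8% = 7.19%

7.19%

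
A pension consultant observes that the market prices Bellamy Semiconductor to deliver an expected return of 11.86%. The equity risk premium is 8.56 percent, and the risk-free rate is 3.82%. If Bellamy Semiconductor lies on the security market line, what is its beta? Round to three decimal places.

β = (E(R) − R_f) / MRP = (11.86% − 3.82%) / 8.56% = 8.04% / 8.56% = 0.939

0.939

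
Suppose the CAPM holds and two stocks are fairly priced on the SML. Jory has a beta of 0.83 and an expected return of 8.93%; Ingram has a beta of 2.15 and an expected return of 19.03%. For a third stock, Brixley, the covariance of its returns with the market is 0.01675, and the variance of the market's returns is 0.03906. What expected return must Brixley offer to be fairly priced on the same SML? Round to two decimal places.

5.86%

MRP = (19.03% − 8.93%) / (2.15 − 0.83) = 7.6515%
R_f = 8.93% − 0.83 × 7.6515% = 2.5793%
β_Brixley = Cov / Var(R_m) = 0.01675 / 0.03906 = 0.4288
E(R_Brixley) = R_f + β × MRP = 2.5793% + 0.4288 × 7.6515% = 5.86%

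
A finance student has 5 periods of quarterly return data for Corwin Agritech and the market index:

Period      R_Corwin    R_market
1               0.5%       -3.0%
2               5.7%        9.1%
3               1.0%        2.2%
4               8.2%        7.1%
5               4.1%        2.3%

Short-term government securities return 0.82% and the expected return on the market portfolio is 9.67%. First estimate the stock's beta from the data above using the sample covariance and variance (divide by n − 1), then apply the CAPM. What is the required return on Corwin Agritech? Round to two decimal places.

5.87%

Mean R_i = (0.5 + 5.7 + 1.0 + 8.2 + 4.1) / 5 = 3.9000%
Mean R_m = (-3.0 + 9.1 + 2.2 + 7.1 + 2.3) / 5 = 3.5400%
Σ(R_i − R̄_i)(R_m − R̄_m) = 51.1900  ⇒  Cov = 51.1900 / 4 = 12.7975
Σ(R_m − R̄_m)² = 89.6920  ⇒  Var(R_m) = 89.6920 / 4 = 22.4230
β = Cov / Var(R_m) = 12.7975 / 22.4230 = 0.5707
MRP = 9.67% − 0.82% = 8.85%
E(R) = R_f + β × MRP = 0.82% + 0.5707 × 8.85% = 5.87%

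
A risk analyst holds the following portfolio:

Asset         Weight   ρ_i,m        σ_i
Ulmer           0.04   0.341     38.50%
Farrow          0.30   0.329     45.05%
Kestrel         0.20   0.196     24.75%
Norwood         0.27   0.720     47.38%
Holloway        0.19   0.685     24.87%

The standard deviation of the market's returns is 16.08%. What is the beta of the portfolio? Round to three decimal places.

1.144

β_Ulmer = 0.341 × 38.50% / 16.08% = 0.8164
β_Farrow = 0.329 × 45.05% / 16.08% = 0.9217
β_Kestrel = 0.196 × 24.75% / 16.08% = 0.3017
β_Norwood = 0.720 × 47.38% / 16.08% = 2.1215
β_Holloway = 0.685 × 24.87% / 16.08% = 1.0594
β_P = Σ w_i β_i = 0.04×0.8164 + 0.30×0.9217 + 0.20×0.3017 + 0.27×2.1215 + 0.19×1.0594 = 1.1436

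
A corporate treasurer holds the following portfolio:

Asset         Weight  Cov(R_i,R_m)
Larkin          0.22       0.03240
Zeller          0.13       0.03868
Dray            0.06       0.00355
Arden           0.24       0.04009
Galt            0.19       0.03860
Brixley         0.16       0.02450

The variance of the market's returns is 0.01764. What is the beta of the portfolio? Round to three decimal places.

β_Larkin = 0.03240 / 0.01764 = 1.8367
β_Zeller = 0.03868 / 0.01764 = 2.1927
β_Dray = 0.00355 / 0.01764 = 0.2012
β_Arden = 0.04009 / 0.01764 = 2.2727
β_Galt = 0.03860 / 0.01764 = 2.1882
β_Brixley = 0.02450 / 0.01764 = 1.3889
β_P = Σ w_i β_i = 0.22×1.8367 + 0.13×2.1927 + 0.06×0.2012 + 0.24×2.2727 + 0.19×2.1882 + 0.16×1.3889 = 1.8846

1.885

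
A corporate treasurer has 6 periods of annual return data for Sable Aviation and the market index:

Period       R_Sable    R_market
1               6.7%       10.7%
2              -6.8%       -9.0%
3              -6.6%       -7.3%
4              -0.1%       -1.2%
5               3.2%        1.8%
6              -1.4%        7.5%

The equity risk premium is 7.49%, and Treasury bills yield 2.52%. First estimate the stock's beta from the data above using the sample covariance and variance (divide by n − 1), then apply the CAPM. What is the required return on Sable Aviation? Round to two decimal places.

6.85%

Mean R_i = (6.7 − 6.8 − 6.6 − 0.1 + 3.2 − 1.4) / 6 = -0.8333%
Mean R_m = (10.7 − 9.0 − 7.3 − 1.2 + 1.8 + 7.5) / 6 = 0.4167%
Σ(R_i − R̄_i)(R_m − R̄_m) = 178.5333  ⇒  Cov = 178.5333 / 5 = 35.7067
Σ(R_m − R̄_m)² = 308.6683  ⇒  Var(R_m) = 308.6683 / 5 = 61.7337
β = Cov / Var(R_m) = 35.7067 / 61.7337 = 0.5784
E(R) = R_f + β × MRP = 2.52% + 0.5784 × 7.49% = 6.85%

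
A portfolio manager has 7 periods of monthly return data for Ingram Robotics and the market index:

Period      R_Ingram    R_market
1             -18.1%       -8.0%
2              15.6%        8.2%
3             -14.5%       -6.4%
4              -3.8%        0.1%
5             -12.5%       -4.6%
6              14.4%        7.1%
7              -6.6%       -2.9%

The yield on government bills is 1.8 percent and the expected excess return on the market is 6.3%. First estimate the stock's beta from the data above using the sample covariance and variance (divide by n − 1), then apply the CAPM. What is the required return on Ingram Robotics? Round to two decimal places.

15.12%

Mean R_i = (-18.1 + 15.6 − 14.5 − 3.8 − 12.5 + 14.4 − 6.6) / 7 = -3.6429%
Mean R_m = (-8.0 + 8.2 − 6.4 + 0.1 − 4.6 + 7.1 − 2.9) / 7 = -0.9286%
Σ(R_i − R̄_i)(R_m − R̄_m) = 520.3414  ⇒  Cov = 520.3414 / 6 = 86.7236
Σ(R_m − R̄_m)² = 246.1543  ⇒  Var(R_m) = 246.1543 / 6 = 41.0257
β = Cov / Var(R_m) = 86.7236 / 41.0257 = 2.1139
E(R) = R_f + β × MRP = 1.8% + 2.1139 × 6.3% = 15.12%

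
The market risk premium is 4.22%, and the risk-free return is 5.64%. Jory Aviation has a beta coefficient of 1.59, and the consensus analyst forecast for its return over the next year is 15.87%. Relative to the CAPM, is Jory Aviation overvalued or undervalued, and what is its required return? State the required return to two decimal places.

Required return = R_f + β·MRP = 5.64% + 1.59 × 4.22% = 12.35%
Forecast 15.87% > required 12.35% → the stock plots above the SML → undervalued.

Undervalued; required return 12.35%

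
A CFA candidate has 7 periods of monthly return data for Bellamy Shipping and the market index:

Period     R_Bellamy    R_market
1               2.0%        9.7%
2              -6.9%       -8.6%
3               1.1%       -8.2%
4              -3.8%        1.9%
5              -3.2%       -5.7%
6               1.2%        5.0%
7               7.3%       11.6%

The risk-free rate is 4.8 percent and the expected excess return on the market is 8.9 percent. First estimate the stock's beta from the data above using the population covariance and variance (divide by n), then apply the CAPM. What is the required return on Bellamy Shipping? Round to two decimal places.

Mean R_i = (2.0 − 6.9 + 1.1 − 3.8 − 3.2 + 1.2 + 7.3) / 7 = -0.3286%
Mean R_m = (9.7 − 8.6 − 8.2 + 1.9 − 5.7 + 5.0 + 11.6) / 7 = 0.8143%
Σ(R_i − R̄_i)(R_m − R̄_m) = 173.2929  ⇒  Cov = 173.2929 / 7 = 24.7561
Σ(R_m − R̄_m)² = 426.3086  ⇒  Var(R_m) = 426.3086 / 7 = 60.9012
β = Cov / Var(R_m) = 24.7561 / 60.9012 = 0.4065
E(R) = R_f + β × MRP = 4.8% + 0.4065 × 8.9% = 8.42%

8.42%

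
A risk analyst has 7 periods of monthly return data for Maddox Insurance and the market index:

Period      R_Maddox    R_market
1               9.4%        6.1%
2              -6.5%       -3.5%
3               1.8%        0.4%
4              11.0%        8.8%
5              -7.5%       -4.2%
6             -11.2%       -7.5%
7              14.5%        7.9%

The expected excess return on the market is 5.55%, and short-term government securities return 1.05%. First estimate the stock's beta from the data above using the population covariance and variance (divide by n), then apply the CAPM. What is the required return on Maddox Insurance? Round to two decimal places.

Mean R_i = (9.4 − 6.5 + 1.8 + 11.0 − 7.5 − 11.2 + 14.5) / 7 = 1.6429%
Mean R_m = (6.1 − 3.5 + 0.4 + 8.8 − 4.2 − 7.5 + 7.9) / 7 = 1.1429%
Σ(R_i − R̄_i)(R_m − R̄_m) = 394.5171  ⇒  Cov = 394.5171 / 7 = 56.3596
Σ(R_m − R̄_m)² = 254.2171  ⇒  Var(R_m) = 254.2171 / 7 = 36.3167
β = Cov / Var(R_m) = 56.3596 / 36.3167 = 1.5519
E(R) = R_f + β × MRP = 1.05% + 1.5519 × 5.55% = 9.66%

9.66%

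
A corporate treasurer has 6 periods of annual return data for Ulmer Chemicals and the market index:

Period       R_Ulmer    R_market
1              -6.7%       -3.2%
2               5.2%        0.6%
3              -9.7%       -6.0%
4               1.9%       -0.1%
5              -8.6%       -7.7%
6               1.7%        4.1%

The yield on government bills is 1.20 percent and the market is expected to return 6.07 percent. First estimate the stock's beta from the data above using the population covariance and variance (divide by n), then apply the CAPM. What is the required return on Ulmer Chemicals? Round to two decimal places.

Mean R_i = (-6.7 + 5.2 − 9.7 + 1.9 − 8.6 + 1.7) / 6 = -2.7000%
Mean R_m = (-3.2 + 0.6 − 6.0 − 0.1 − 7.7 + 4.1) / 6 = -2.0500%
Σ(R_i − R̄_i)(R_m − R̄_m) = 122.5500  ⇒  Cov = 122.5500 / 6 = 20.4250
Σ(R_m − R̄_m)² = 97.4950  ⇒  Var(R_m) = 97.4950 / 6 = 16.2492
β = Cov / Var(R_m) = 20.4250 / 16.2492 = 1.2570
MRP = 6.07% − 1.20% = 4.87%
E(R) = R_f + β × MRP = 1.20% + 1.2570 × 4.87% = 7.32%

7.32%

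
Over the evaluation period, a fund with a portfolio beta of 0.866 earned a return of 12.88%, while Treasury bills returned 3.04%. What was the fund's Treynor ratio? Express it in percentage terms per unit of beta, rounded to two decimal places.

Treynor = (R_P − R_f) / β_P = (12.88% − 3.04%) / 0.8660 = 9.84% / 0.8660 = 11.36%

11.36%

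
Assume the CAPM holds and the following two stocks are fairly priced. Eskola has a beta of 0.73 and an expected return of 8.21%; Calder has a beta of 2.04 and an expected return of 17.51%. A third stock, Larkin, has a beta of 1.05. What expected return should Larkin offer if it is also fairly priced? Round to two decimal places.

MRP (SML slope) = (17.51% − 8.21%) / (2.04 − 0.73) = 9.30% / 1.31 = 7.0992%
R_f (intercept) = 8.21% − 0.73 × 7.0992% = 3.0276%
E(R_Larkin) = R_f + β × MRP = 3.0276% + 1.05 × 7.0992% = 10.48%

10.48%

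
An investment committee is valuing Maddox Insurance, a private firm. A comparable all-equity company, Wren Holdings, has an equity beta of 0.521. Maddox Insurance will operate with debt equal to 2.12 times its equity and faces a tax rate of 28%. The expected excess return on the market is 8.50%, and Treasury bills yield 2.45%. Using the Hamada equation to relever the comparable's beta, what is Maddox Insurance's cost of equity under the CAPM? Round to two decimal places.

13.64%

β_L = β_U × [1 + (1 − t)(D/E)] = 0.521 × [1 + (1 − 0.28) × 2.12]
    = 0.521 × [1 + 0.72 × 2.12] = 0.521 × 2.5264 = 1.3163
E(R) = R_f + β_L × MRP = 2.45% + 1.3163 × 8.50% = 13.64%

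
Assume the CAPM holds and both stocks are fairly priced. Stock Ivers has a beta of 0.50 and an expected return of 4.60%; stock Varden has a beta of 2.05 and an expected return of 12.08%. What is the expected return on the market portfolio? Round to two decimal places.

Both satisfy E(R) = R_f + β·MRP, so the slope of the SML is
MRP = (12.08% − 4.60%) / (2.05 − 0.50) = 7.48% / 1.55 = 4.8258%
R_f = E(R_Ivers) − β_Ivers·MRP = 4.60% − 0.50 × 4.8258% = 2.1871%
E(R_m) = R_f + MRP = 2.1871% + 4.8258% = 7.01%

7.01%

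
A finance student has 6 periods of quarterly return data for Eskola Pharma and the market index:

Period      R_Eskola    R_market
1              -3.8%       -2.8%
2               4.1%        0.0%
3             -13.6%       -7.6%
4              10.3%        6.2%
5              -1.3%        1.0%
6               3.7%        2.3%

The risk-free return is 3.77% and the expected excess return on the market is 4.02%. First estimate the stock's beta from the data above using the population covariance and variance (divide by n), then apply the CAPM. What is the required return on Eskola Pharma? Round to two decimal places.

Mean R_i = (-3.8 + 4.1 − 13.6 + 10.3 − 1.3 + 3.7) / 6 = -0.1000%
Mean R_m = (-2.8 + 0.0 − 7.6 + 6.2 + 1.0 + 2.3) / 6 = -0.1500%
Σ(R_i − R̄_i)(R_m − R̄_m) = 184.9800  ⇒  Cov = 184.9800 / 6 = 30.8300
Σ(R_m − R̄_m)² = 110.1950  ⇒  Var(R_m) = 110.1950 / 6 = 18.3658
β = Cov / Var(R_m) = 30.8300 / 18.3658 = 1.6787
E(R) = R_f + β × MRP = 3.77% + 1.6787 × 4.02% = 10.52%

10.52%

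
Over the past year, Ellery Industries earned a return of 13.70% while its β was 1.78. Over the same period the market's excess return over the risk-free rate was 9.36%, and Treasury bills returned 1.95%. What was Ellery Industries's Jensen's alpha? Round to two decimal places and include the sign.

CAPM benchmark = R_f + β(R_m − R_f) = 1.95% + 1.78 × 9.36% = 18.6108%
α = actual − benchmark = 13.70% − 18.6108% = -4.91%

-4.91%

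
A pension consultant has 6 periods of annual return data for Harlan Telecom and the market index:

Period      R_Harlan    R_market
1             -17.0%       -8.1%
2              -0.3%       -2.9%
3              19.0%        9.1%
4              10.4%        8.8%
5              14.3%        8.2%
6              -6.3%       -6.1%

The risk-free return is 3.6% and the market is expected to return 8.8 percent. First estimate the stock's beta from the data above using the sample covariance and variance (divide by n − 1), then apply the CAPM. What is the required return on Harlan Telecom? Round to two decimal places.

Mean R_i = (-17.0 − 0.3 + 19.0 + 10.4 + 14.3 − 6.3) / 6 = 3.3500%
Mean R_m = (-8.1 − 2.9 + 9.1 + 8.8 + 8.2 − 6.1) / 6 = 1.5000%
Σ(R_i − R̄_i)(R_m − R̄_m) = 528.5300  ⇒  Cov = 528.5300 / 5 = 105.7060
Σ(R_m − R̄_m)² = 325.2200  ⇒  Var(R_m) = 325.2200 / 5 = 65.0440
β = Cov / Var(R_m) = 105.7060 / 65.0440 = 1.6251
MRP = 8.8% − 3.6% = 5.20%
E(R) = R_f + β × MRP = 3.6% + 1.6251 × 5.2% = 12.05%

12.05%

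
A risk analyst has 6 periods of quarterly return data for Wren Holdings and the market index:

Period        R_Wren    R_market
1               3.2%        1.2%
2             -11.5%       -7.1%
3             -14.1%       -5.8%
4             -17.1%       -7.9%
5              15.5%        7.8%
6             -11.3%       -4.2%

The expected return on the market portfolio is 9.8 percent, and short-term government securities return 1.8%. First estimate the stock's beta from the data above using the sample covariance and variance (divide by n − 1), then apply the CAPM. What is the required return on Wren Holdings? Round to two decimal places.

Mean R_i = (3.2 − 11.5 − 14.1 − 17.1 + 15.5 − 11.3) / 6 = -5.8833%
Mean R_m = (1.2 − 7.1 − 5.8 − 7.9 + 7.8 − 4.2) / 6 = -2.6667%
Σ(R_i − R̄_i)(R_m − R̄_m) = 376.5867  ⇒  Cov = 376.5867 / 5 = 75.3173
Σ(R_m − R̄_m)² = 183.7133  ⇒  Var(R_m) = 183.7133 / 5 = 36.7427
β = Cov / Var(R_m) = 75.3173 / 36.7427 = 2.0499
MRP = 9.8% − 1.8% = 8.00%
E(R) = R_f + β × MRP = 1.8% + 2.0499 × 8.0% = 18.20%

18.20%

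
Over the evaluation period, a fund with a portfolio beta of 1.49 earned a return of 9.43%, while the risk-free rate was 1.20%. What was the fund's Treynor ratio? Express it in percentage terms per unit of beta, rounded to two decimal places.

5.52%

Treynor = (R_P − R_f) / β_P = (9.43% − 1.20%) / 1.4900 = 8.23% / 1.4900 = 5.52%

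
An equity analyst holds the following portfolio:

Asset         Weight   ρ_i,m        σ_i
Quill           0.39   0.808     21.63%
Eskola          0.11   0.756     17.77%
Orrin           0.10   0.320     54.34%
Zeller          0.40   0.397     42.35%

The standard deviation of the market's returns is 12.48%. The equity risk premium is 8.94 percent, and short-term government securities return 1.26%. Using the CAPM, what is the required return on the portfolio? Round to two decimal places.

β_Quill = 0.808 × 21.63% / 12.48% = 1.4004
β_Eskola = 0.756 × 17.77% / 12.48% = 1.0765
β_Orrin = 0.320 × 54.34% / 12.48% = 1.3933
β_Zeller = 0.397 × 42.35% / 12.48% = 1.3472
β_P = Σ w_i β_i = 0.39×1.4004 + 0.11×1.0765 + 0.10×1.3933 + 0.40×1.3472 = 1.3428
E(R_P) = R_f + β_P × MRP = 1.26% + 1.3428 × 8.94% = 13.26%

13.26%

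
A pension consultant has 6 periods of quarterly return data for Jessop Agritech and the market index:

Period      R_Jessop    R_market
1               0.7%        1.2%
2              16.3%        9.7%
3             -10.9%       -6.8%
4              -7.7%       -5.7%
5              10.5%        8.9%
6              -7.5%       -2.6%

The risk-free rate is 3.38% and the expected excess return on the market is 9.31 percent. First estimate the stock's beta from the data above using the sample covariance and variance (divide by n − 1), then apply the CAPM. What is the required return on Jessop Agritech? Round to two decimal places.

17.49%

Mean R_i = (0.7 + 16.3 − 10.9 − 7.7 + 10.5 − 7.5) / 6 = 0.2333%
Mean R_m = (1.2 + 9.7 − 6.8 − 5.7 + 8.9 − 2.6) / 6 = 0.7833%
Σ(R_i − R̄_i)(R_m − R̄_m) = 388.8133  ⇒  Cov = 388.8133 / 5 = 77.7627
Σ(R_m − R̄_m)² = 256.5483  ⇒  Var(R_m) = 256.5483 / 5 = 51.3097
β = Cov / Var(R_m) = 77.7627 / 51.3097 = 1.5156
E(R) = R_f + β × MRP = 3.38% + 1.5156 × 9.31% = 17.49%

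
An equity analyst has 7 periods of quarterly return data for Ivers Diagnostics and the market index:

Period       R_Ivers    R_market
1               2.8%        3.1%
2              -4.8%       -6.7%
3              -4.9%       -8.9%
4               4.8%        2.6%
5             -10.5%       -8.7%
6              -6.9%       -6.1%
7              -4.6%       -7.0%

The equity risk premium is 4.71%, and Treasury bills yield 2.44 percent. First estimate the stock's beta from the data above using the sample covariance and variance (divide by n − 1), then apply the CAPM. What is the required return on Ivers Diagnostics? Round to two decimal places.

6.99%

Mean R_i = (2.8 − 4.8 − 4.9 + 4.8 − 10.5 − 6.9 − 4.6) / 7 = -3.4429%
Mean R_m = (3.1 − 6.7 − 8.9 + 2.6 − 8.7 − 6.1 − 7.0) / 7 = -4.5286%
Σ(R_i − R̄_i)(R_m − R̄_m) = 153.4314  ⇒  Cov = 153.4314 / 6 = 25.5719
Σ(R_m − R̄_m)² = 158.8143  ⇒  Var(R_m) = 158.8143 / 6 = 26.4691
β = Cov / Var(R_m) = 25.5719 / 26.4691 = 0.9661
E(R) = R_f + β × MRP = 2.44% + 0.9661 × 4.71% = 6.99%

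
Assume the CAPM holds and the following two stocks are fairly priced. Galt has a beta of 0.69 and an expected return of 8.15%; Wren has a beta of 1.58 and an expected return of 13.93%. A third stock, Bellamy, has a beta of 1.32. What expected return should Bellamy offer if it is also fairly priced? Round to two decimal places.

12.24%

MRP (SML slope) = (13.93% − 8.15%) / (1.58 − 0.69) = 5.78% / 0.89 = 6.4944%
R_f (intercept) = 8.15% − 0.69 × 6.4944% = 3.6689%
E(R_Bellamy) = R_f + β × MRP = 3.6689% + 1.32 × 6.4944% = 12.24%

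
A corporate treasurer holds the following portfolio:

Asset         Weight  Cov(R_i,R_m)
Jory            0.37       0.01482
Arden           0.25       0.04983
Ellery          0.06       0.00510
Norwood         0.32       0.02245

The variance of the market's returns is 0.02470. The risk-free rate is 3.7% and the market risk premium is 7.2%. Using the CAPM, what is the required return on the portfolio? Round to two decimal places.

11.11%

β_Jory = 0.01482 / 0.02470 = 0.6000
β_Arden = 0.04983 / 0.02470 = 2.0174
β_Ellery = 0.00510 / 0.02470 = 0.2065
β_Norwood = 0.02245 / 0.02470 = 0.9089
β_P = Σ w_i β_i = 0.37×0.6000 + 0.25×2.0174 + 0.06×0.2065 + 0.32×0.9089 = 1.0296
E(R_P) = R_f + β_P × MRP = 3.7% + 1.0296 × 7.2% = 11.11%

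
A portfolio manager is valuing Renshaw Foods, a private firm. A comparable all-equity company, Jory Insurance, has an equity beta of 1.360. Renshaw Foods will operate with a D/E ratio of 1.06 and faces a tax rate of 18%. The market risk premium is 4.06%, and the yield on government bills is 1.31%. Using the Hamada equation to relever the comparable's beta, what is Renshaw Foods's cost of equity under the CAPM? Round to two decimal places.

β_L = β_U × [1 + (1 − t)(D/E)] = 1.360 × [1 + (1 − 0.18) × 1.06]
    = 1.360 × [1 + 0.82 × 1.06] = 1.360 × 1.8692 = 2.5421
E(R) = R_f + β_L × MRP = 1.31% + 2.5421 × 4.06% = 11.63%

11.63%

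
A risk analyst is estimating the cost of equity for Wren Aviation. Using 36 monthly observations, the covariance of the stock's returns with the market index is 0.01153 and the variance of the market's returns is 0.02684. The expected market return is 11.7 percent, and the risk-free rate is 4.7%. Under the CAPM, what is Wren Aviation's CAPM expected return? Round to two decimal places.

β = Cov(R_i, R_m) / Var(R_m) = 0.01153 / 0.02684 = 0.4296
MRP = 11.7% − 4.7% = 7.00%
E(R) = R_f + β × MRP = 4.7% + 0.4296 × 7.0% = 7.71%

7.71%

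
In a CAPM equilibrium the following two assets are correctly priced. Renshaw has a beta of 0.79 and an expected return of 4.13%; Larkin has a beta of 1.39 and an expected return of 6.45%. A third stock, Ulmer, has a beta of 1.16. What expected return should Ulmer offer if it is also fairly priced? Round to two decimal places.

5.56%

MRP (SML slope) = (6.45% − 4.13%) / (1.39 − 0.79) = 2.32% / 0.60 = 3.8667%
R_f (intercept) = 4.13% − 0.79 × 3.8667% = 1.0753%
E(R_Ulmer) = R_f + β × MRP = 1.0753% + 1.16 × 3.8667% = 5.56%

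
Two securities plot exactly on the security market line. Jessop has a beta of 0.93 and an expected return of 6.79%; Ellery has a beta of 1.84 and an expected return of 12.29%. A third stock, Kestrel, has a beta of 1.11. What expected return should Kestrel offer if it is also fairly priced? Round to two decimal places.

MRP (SML slope) = (12.29% − 6.79%) / (1.84 − 0.93) = 5.50% / 0.91 = 6.0440%
R_f (intercept) = 6.79% − 0.93 × 6.0440% = 1.1691%
E(R_Kestrel) = R_f + β × MRP = 1.1691% + 1.11 × 6.0440% = 7.88%

7.88%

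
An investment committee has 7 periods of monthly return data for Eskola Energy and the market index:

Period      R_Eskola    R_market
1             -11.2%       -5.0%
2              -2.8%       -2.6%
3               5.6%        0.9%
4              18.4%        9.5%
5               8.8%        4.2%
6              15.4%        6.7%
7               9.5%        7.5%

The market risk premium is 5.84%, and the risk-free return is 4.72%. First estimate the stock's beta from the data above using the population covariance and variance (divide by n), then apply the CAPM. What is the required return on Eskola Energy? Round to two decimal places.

15.33%

Mean R_i = (-11.2 − 2.8 + 5.6 + 18.4 + 8.8 + 15.4 + 9.5) / 7 = 6.2429%
Mean R_m = (-5.0 − 2.6 + 0.9 + 9.5 + 4.2 + 6.7 + 7.5) / 7 = 3.0286%
Σ(R_i − R̄_i)(R_m − R̄_m) = 322.1614  ⇒  Cov = 322.1614 / 7 = 46.0231
Σ(R_m − R̄_m)² = 177.3943  ⇒  Var(R_m) = 177.3943 / 7 = 25.3420
β = Cov / Var(R_m) = 46.0231 / 25.3420 = 1.8161
E(R) = R_f + β × MRP = 4.72% + 1.8161 × 5.84% = 15.33%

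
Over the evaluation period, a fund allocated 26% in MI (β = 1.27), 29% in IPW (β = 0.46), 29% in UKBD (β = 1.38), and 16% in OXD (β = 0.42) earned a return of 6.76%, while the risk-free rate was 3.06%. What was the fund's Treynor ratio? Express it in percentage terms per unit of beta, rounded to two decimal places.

β_P = 0.26×1.27 + 0.29×0.46 + 0.29×1.38 + 0.16×0.42 = 0.9310
Treynor = (R_P − R_f) / β_P = (6.76% − 3.06%) / 0.9310 = 3.70% / 0.9310 = 3.97%

3.97%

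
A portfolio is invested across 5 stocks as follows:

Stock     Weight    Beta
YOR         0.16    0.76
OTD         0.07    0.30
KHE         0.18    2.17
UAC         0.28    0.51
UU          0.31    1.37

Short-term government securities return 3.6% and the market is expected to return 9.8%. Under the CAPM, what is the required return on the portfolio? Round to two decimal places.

β_P = Σ w_i β_i = 0.16×0.76 + 0.07×0.30 + 0.18×2.17 + 0.28×0.51 + 0.31×1.37 = 1.1007
MRP = 9.8% − 3.6% = 6.20%
E(R_P) = R_f + β_P × MRP = 3.6% + 1.1007 × 6.2% = 10.42%

10.42%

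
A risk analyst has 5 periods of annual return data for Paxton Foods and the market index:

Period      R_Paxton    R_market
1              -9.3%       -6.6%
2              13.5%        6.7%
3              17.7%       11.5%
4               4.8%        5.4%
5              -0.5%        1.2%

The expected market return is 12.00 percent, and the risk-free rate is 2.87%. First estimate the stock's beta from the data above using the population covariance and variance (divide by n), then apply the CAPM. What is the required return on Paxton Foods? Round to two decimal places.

16.95%

Mean R_i = (-9.3 + 13.5 + 17.7 + 4.8 − 0.5) / 5 = 5.2400%
Mean R_m = (-6.6 + 6.7 + 11.5 + 5.4 + 1.2) / 5 = 3.6400%
Σ(R_i − R̄_i)(R_m − R̄_m) = 285.3320  ⇒  Cov = 285.3320 / 5 = 57.0664
Σ(R_m − R̄_m)² = 185.0520  ⇒  Var(R_m) = 185.0520 / 5 = 37.0104
β = Cov / Var(R_m) = 57.0664 / 37.0104 = 1.5419
MRP = 12.00% − 2.87% = 9.13%
E(R) = R_f + β × MRP = 2.87% + 1.5419 × 9.13% = 16.95%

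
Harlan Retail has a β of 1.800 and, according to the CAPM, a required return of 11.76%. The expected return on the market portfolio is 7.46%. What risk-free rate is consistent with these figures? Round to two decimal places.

E(R) = R_f + β(E(R_m) − R_f) = R_f(1 − β) + β·E(R_m)
11.76% = R_f × (1 − 1.800) + 1.800 × 7.46%
11.76% = R_f × -0.800 + 13.42800%
R_f = (11.76% − 13.42800%) / -0.800 = 2.09%

2.09%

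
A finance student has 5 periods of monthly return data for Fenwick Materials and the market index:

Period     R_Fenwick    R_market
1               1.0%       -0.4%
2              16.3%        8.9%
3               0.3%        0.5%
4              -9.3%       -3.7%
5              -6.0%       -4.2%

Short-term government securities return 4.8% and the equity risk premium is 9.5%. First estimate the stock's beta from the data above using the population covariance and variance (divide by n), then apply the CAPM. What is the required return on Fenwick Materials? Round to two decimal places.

22.30%

Mean R_i = (1.0 + 16.3 + 0.3 − 9.3 − 6.0) / 5 = 0.4600%
Mean R_m = (-0.4 + 8.9 + 0.5 − 3.7 − 4.2) / 5 = 0.2200%
Σ(R_i − R̄_i)(R_m − R̄_m) = 203.9240  ⇒  Cov = 203.9240 / 5 = 40.7848
Σ(R_m − R̄_m)² = 110.7080  ⇒  Var(R_m) = 110.7080 / 5 = 22.1416
β = Cov / Var(R_m) = 40.7848 / 22.1416 = 1.8420
E(R) = R_f + β × MRP = 4.8% + 1.8420 × 9.5% = 22.30%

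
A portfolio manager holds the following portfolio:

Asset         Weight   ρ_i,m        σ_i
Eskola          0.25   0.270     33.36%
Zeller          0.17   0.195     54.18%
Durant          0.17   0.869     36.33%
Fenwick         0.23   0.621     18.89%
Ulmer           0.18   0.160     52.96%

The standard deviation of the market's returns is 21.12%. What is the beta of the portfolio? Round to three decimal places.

0.646

β_Eskola = 0.270 × 33.36% / 21.12% = 0.4265
β_Zeller = 0.195 × 54.18% / 21.12% = 0.5002
β_Durant = 0.869 × 36.33% / 21.12% = 1.4948
β_Fenwick = 0.621 × 18.89% / 21.12% = 0.5554
β_Ulmer = 0.160 × 52.96% / 21.12% = 0.4012
β_P = Σ w_i β_i = 0.25×0.4265 + 0.17×0.5002 + 0.17×1.4948 + 0.23×0.5554 + 0.18×0.4012 = 0.6457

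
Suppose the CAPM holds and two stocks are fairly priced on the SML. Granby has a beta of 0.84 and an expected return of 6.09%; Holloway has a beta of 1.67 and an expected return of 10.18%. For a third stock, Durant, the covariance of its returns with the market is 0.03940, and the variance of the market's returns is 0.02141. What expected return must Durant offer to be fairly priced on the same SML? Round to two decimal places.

MRP = (10.18% − 6.09%) / (1.67 − 0.84) = 4.9277%
R_f = 6.09% − 0.84 × 4.9277% = 1.9507%
β_Durant = Cov / Var(R_m) = 0.03940 / 0.02141 = 1.8403
E(R_Durant) = R_f + β × MRP = 1.9507% + 1.8403 × 4.9277% = 11.02%

11.02%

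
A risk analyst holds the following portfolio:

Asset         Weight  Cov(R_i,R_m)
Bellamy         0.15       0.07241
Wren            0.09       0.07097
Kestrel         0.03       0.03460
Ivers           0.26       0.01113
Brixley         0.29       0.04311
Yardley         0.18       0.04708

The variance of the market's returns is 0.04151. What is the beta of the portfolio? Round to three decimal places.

β_Bellamy = 0.07241 / 0.04151 = 1.7444
β_Wren = 0.07097 / 0.04151 = 1.7097
β_Kestrel = 0.03460 / 0.04151 = 0.8335
β_Ivers = 0.01113 / 0.04151 = 0.2681
β_Brixley = 0.04311 / 0.04151 = 1.0385
β_Yardley = 0.04708 / 0.04151 = 1.1342
β_P = Σ w_i β_i = 0.15×1.7444 + 0.09×1.7097 + 0.03×0.8335 + 0.26×0.2681 + 0.29×1.0385 + 0.18×1.1342 = 1.0156

1.016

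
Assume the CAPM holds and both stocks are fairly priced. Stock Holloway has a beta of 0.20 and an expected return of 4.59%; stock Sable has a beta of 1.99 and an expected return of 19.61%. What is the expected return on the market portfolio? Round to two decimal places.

11.30%

Both satisfy E(R) = R_f + β·MRP, so the slope of the SML is
MRP = (19.61% − 4.59%) / (1.99 − 0.20) = 15.02% / 1.79 = 8.3911%
R_f = E(R_Holloway) − β_Holloway·MRP = 4.59% − 0.20 × 8.3911% = 2.9118%
E(R_m) = R_f + MRP = 2.9118% + 8.3911% = 11.30%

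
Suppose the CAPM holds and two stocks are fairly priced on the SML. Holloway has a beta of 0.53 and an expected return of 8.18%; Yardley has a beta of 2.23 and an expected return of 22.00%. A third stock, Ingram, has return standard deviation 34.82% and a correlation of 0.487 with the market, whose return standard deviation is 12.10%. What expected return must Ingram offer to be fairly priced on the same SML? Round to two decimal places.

MRP = (22.00% − 8.18%) / (2.23 − 0.53) = 8.1294%
R_f = 8.18% − 0.53 × 8.1294% = 3.8714%
β_Ingram = ρ·σ_i/σ_m = 0.487 × 34.82 / 12.10 = 1.4014
E(R_Ingram) = R_f + β × MRP = 3.8714% + 1.4014 × 8.1294% = 15.26%

15.26%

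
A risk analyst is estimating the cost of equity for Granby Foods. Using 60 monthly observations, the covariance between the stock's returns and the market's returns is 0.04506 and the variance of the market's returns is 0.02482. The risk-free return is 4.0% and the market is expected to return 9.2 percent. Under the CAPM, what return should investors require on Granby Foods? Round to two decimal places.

13.44%

β = Cov(R_i, R_m) / Var(R_m) = 0.04506 / 0.02482 = 1.8155
MRP = 9.2% − 4.0% = 5.20%
E(R) = R_f + β × MRP = 4.0% + 1.8155 × 5.2% = 13.44%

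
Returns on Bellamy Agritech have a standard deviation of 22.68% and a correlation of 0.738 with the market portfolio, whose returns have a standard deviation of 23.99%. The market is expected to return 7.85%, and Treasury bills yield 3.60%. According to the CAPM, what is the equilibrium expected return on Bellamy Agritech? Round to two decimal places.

6.57%

β = ρ × σ_i / σ_m = 0.738 × 22.68% / 23.99% = 0.6977
MRP = 7.85% − 3.60% = 4.25%
E(R) = 3.60% + 0.6977 × 4.25% = 6.57%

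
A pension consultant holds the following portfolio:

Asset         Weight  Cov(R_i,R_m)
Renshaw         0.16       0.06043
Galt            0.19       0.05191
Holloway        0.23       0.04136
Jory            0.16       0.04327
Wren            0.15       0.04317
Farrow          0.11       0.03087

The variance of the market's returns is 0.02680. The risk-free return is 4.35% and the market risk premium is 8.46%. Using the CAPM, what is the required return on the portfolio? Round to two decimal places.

18.82%

β_Renshaw = 0.06043 / 0.02680 = 2.2549
β_Galt = 0.05191 / 0.02680 = 1.9369
β_Holloway = 0.04136 / 0.02680 = 1.5433
β_Jory = 0.04327 / 0.02680 = 1.6146
β_Wren = 0.04317 / 0.02680 = 1.6108
β_Farrow = 0.03087 / 0.02680 = 1.1519
β_P = Σ w_i β_i = 0.16×2.2549 + 0.19×1.9369 + 0.23×1.5433 + 0.16×1.6146 + 0.15×1.6108 + 0.11×1.1519 = 1.7104
E(R_P) = R_f + β_P × MRP = 4.35% + 1.7104 × 8.46% = 18.82%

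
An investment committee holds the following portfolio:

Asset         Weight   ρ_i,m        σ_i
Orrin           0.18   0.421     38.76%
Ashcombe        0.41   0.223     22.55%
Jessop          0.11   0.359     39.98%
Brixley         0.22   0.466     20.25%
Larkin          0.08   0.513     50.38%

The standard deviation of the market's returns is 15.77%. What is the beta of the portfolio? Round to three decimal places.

0.680

β_Orrin = 0.421 × 38.76% / 15.77% = 1.0347
β_Ashcombe = 0.223 × 22.55% / 15.77% = 0.3189
β_Jessop = 0.359 × 39.98% / 15.77% = 0.9101
β_Brixley = 0.466 × 20.25% / 15.77% = 0.5984
β_Larkin = 0.513 × 50.38% / 15.77% = 1.6389
β_P = Σ w_i β_i = 0.18×1.0347 + 0.41×0.3189 + 0.11×0.9101 + 0.22×0.5984 + 0.08×1.6389 = 0.6799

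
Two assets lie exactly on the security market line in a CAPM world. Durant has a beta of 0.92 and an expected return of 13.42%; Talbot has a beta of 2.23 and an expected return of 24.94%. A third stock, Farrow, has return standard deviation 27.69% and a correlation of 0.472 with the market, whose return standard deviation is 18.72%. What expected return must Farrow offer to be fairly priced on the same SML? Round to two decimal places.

MRP = (24.94% − 13.42%) / (2.23 − 0.92) = 8.7939%
R_f = 13.42% − 0.92 × 8.7939% = 5.3296%
β_Farrow = ρ·σ_i/σ_m = 0.472 × 27.69 / 18.72 = 0.6982
E(R_Farrow) = R_f + β × MRP = 5.3296% + 0.6982 × 8.7939% = 11.47%

11.47%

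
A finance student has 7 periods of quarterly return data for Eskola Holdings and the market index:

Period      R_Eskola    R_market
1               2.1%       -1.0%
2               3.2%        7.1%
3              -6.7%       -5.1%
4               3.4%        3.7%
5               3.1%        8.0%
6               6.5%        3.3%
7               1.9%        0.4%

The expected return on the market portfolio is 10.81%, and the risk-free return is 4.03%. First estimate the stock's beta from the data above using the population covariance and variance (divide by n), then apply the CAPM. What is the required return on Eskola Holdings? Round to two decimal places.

8.42%

Mean R_i = (2.1 + 3.2 − 6.7 + 3.4 + 3.1 + 6.5 + 1.9) / 7 = 1.9286%
Mean R_m = (-1.0 + 7.1 − 5.1 + 3.7 + 8.0 + 3.3 + 0.4) / 7 = 2.3429%
Σ(R_i − R̄_i)(R_m − R̄_m) = 82.7514  ⇒  Cov = 82.7514 / 7 = 11.8216
Σ(R_m − R̄_m)² = 127.7371  ⇒  Var(R_m) = 127.7371 / 7 = 18.2482
β = Cov / Var(R_m) = 11.8216 / 18.2482 = 0.6478
MRP = 10.81% − 4.03% = 6.78%
E(R) = R_f + β × MRP = 4.03% + 0.6478 × 6.78% = 8.42%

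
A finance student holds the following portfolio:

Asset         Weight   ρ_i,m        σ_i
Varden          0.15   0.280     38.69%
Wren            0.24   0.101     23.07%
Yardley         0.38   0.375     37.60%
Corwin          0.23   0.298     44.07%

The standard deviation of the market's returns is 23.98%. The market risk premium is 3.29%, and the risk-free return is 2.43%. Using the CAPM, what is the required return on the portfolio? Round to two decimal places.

β_Varden = 0.280 × 38.69% / 23.98% = 0.4518
β_Wren = 0.101 × 23.07% / 23.98% = 0.0972
β_Yardley = 0.375 × 37.60% / 23.98% = 0.5880
β_Corwin = 0.298 × 44.07% / 23.98% = 0.5477
β_P = Σ w_i β_i = 0.15×0.4518 + 0.24×0.0972 + 0.38×0.5880 + 0.23×0.5477 = 0.4405
E(R_P) = R_f + β_P × MRP = 2.43% + 0.4405 × 3.29% = 3.88%

3.88%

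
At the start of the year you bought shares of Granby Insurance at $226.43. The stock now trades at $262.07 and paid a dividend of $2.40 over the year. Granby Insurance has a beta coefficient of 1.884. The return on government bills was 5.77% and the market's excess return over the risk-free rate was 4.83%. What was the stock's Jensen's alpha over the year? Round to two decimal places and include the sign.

Realised HPR = (P1 + D1 − P0) / P0 = (262.07 + 2.40 − 226.43) / 226.43 = 38.04 / 226.43 = 16.7999%
CAPM required = R_f + β·MRP = 5.77% + 1.884 × 4.83% = 14.86972%
α = realised − required = 16.7999% − 14.86972% = +1.93%

+1.93%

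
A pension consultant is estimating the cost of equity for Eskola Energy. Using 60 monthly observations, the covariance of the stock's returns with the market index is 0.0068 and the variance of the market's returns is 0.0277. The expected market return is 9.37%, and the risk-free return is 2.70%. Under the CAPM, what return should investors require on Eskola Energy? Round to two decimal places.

β = Cov(R_i, R_m) / Var(R_m) = 0.0068 / 0.0277 = 0.2455
MRP = 9.37% − 2.70% = 6.67%
E(R) = R_f + β × MRP = 2.70% + 0.2455 × 6.67% = 4.34%

4.34%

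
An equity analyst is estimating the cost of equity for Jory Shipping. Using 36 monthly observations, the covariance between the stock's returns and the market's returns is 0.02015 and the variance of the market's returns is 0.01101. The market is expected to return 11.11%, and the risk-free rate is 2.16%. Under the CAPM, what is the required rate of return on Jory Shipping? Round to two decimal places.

18.54%

β = Cov(R_i, R_m) / Var(R_m) = 0.02015 / 0.01101 = 1.8302
MRP = 11.11% − 2.16% = 8.95%
E(R) = R_f + β × MRP = 2.16% + 1.8302 × 8.95% = 18.54%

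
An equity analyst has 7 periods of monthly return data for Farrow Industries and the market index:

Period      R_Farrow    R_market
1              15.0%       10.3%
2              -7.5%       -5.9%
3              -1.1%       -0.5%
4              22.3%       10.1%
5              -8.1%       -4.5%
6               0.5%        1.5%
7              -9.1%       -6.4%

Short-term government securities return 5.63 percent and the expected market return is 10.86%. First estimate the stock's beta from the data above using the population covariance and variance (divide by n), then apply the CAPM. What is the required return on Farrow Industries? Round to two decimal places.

14.45%

Mean R_i = (15.0 − 7.5 − 1.1 + 22.3 − 8.1 + 0.5 − 9.1) / 7 = 1.7143%
Mean R_m = (10.3 − 5.9 − 0.5 + 10.1 − 4.5 + 1.5 − 6.4) / 7 = 0.6571%
Σ(R_i − R̄_i)(R_m − R̄_m) = 512.0843  ⇒  Cov = 512.0843 / 7 = 73.1549
Σ(R_m − R̄_m)² = 303.5971  ⇒  Var(R_m) = 303.5971 / 7 = 43.3710
β = Cov / Var(R_m) = 73.1549 / 43.3710 = 1.6867
MRP = 10.86% − 5.63% = 5.23%
E(R) = R_f + β × MRP = 5.63% + 1.6867 × 5.23% = 14.45%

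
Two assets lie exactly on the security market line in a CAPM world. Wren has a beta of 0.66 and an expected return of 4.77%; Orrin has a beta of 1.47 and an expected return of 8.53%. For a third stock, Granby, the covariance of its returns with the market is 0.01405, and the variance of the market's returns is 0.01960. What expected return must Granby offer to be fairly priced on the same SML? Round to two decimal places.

MRP = (8.53% − 4.77%) / (1.47 − 0.66) = 4.6420%
R_f = 4.77% − 0.66 × 4.6420% = 1.7063%
β_Granby = Cov / Var(R_m) = 0.01405 / 0.01960 = 0.7168
E(R_Granby) = R_f + β × MRP = 1.7063% + 0.7168 × 4.6420% = 5.03%

5.03%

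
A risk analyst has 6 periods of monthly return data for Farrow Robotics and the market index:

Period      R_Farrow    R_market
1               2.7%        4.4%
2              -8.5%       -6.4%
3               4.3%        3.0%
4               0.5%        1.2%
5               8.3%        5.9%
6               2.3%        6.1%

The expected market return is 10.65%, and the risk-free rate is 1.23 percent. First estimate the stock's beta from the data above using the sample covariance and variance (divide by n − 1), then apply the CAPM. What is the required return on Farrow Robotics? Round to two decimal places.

Mean R_i = (2.7 − 8.5 + 4.3 + 0.5 + 8.3 + 2.3) / 6 = 1.6000%
Mean R_m = (4.4 − 6.4 + 3.0 + 1.2 + 5.9 + 6.1) / 6 = 2.3667%
Σ(R_i − R̄_i)(R_m − R̄_m) = 120.0600  ⇒  Cov = 120.0600 / 5 = 24.0120
Σ(R_m − R̄_m)² = 109.1733  ⇒  Var(R_m) = 109.1733 / 5 = 21.8347
β = Cov / Var(R_m) = 24.0120 / 21.8347 = 1.0997
MRP = 10.65% − 1.23% = 9.42%
E(R) = R_f + β × MRP = 1.23% + 1.0997 × 9.42% = 11.59%

11.59%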